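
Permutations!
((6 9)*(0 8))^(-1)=(0 8)(6 9)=((0 8)(6 9))^(-1)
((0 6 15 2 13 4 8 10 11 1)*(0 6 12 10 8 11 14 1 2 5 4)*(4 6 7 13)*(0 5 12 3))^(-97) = ((0 3)(1 7 13 5 6 15 12 10 14)(2 4 11))^(-97) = (0 3)(1 13 6 12 14 7 5 15 10)(2 11 4)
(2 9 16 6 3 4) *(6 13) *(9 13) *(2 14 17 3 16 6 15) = (2 13 15)(3 4 14 17)(6 16 9) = [0, 1, 13, 4, 14, 5, 16, 7, 8, 6, 10, 11, 12, 15, 17, 2, 9, 3]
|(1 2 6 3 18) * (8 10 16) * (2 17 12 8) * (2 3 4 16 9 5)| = |(1 17 12 8 10 9 5 2 6 4 16 3 18)| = 13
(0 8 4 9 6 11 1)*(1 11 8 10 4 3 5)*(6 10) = [6, 0, 2, 5, 9, 1, 8, 7, 3, 10, 4, 11] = (11)(0 6 8 3 5 1)(4 9 10)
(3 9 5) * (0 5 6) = (0 5 3 9 6) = [5, 1, 2, 9, 4, 3, 0, 7, 8, 6]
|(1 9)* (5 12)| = 2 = |(1 9)(5 12)|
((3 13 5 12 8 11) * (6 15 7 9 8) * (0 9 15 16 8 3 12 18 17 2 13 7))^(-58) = (0 3 15 9 7)(2 5 17 13 18)(6 8 12 16 11) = ((0 9 3 7 15)(2 13 5 18 17)(6 16 8 11 12))^(-58)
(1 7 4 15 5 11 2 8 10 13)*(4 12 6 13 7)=[0, 4, 8, 3, 15, 11, 13, 12, 10, 9, 7, 2, 6, 1, 14, 5]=(1 4 15 5 11 2 8 10 7 12 6 13)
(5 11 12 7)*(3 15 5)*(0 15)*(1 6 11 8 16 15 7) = [7, 6, 2, 0, 4, 8, 11, 3, 16, 9, 10, 12, 1, 13, 14, 5, 15] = (0 7 3)(1 6 11 12)(5 8 16 15)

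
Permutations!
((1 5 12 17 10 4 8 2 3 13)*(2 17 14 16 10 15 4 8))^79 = (1 5 12 14 16 10 8 17 15 4 2 3 13)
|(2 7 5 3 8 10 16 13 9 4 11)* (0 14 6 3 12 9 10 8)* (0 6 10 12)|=12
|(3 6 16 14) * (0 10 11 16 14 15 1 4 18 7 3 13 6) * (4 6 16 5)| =24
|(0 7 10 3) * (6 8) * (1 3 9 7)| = 6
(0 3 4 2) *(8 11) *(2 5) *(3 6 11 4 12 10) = (0 6 11 8 4 5 2)(3 12 10) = [6, 1, 0, 12, 5, 2, 11, 7, 4, 9, 3, 8, 10]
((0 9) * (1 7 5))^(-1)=(0 9)(1 5 7)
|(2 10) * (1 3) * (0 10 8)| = |(0 10 2 8)(1 3)| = 4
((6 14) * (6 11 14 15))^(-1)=((6 15)(11 14))^(-1)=(6 15)(11 14)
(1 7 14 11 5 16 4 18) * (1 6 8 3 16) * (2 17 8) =[0, 7, 17, 16, 18, 1, 2, 14, 3, 9, 10, 5, 12, 13, 11, 15, 4, 8, 6] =(1 7 14 11 5)(2 17 8 3 16 4 18 6)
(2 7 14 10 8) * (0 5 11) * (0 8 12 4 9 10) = (0 5 11 8 2 7 14)(4 9 10 12) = [5, 1, 7, 3, 9, 11, 6, 14, 2, 10, 12, 8, 4, 13, 0]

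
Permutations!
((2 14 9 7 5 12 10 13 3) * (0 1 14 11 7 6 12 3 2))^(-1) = ((0 1 14 9 6 12 10 13 2 11 7 5 3))^(-1) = (0 3 5 7 11 2 13 10 12 6 9 14 1)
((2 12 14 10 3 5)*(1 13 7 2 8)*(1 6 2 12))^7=((1 13 7 12 14 10 3 5 8 6 2))^7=(1 5 12 2 3 7 6 10 13 8 14)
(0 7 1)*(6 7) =(0 6 7 1) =[6, 0, 2, 3, 4, 5, 7, 1]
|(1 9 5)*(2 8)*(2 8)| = 3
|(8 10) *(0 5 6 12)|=|(0 5 6 12)(8 10)|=4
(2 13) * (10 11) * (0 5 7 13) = (0 5 7 13 2)(10 11) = [5, 1, 0, 3, 4, 7, 6, 13, 8, 9, 11, 10, 12, 2]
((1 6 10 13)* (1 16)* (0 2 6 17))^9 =(0 2 6 10 13 16 1 17) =((0 2 6 10 13 16 1 17))^9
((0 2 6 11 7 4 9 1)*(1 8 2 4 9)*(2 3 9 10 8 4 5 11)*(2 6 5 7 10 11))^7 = ((0 7 11 10 8 3 9 4 1)(2 5))^7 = (0 4 3 10 7 1 9 8 11)(2 5)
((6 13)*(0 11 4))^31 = ((0 11 4)(6 13))^31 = (0 11 4)(6 13)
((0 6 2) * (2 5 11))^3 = (0 11 6 2 5)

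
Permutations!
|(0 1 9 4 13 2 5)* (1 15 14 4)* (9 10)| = |(0 15 14 4 13 2 5)(1 10 9)| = 21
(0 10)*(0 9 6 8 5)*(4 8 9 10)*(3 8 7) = (10)(0 4 7 3 8 5)(6 9) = [4, 1, 2, 8, 7, 0, 9, 3, 5, 6, 10]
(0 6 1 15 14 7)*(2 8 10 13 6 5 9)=(0 5 9 2 8 10 13 6 1 15 14 7)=[5, 15, 8, 3, 4, 9, 1, 0, 10, 2, 13, 11, 12, 6, 7, 14]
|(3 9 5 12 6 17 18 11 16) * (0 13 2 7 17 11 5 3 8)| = |(0 13 2 7 17 18 5 12 6 11 16 8)(3 9)| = 12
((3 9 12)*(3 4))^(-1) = ((3 9 12 4))^(-1) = (3 4 12 9)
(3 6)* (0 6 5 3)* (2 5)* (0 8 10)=(0 6 8 10)(2 5 3)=[6, 1, 5, 2, 4, 3, 8, 7, 10, 9, 0]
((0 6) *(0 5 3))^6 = ((0 6 5 3))^6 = (0 5)(3 6)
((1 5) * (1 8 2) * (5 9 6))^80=((1 9 6 5 8 2))^80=(1 6 8)(2 9 5)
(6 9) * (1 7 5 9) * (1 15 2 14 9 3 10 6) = (1 7 5 3 10 6 15 2 14 9) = [0, 7, 14, 10, 4, 3, 15, 5, 8, 1, 6, 11, 12, 13, 9, 2]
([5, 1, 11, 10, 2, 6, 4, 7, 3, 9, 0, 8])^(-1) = (0 10 3 8 11 2 4 6 5)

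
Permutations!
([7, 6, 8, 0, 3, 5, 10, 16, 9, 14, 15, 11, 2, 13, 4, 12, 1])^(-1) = (0 3 4 14 9 8 2 12 15 10 6 1 16 7)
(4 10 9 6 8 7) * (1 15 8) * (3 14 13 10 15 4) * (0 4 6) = (0 4 15 8 7 3 14 13 10 9)(1 6) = [4, 6, 2, 14, 15, 5, 1, 3, 7, 0, 9, 11, 12, 10, 13, 8]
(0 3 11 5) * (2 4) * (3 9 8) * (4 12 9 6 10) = (0 6 10 4 2 12 9 8 3 11 5) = [6, 1, 12, 11, 2, 0, 10, 7, 3, 8, 4, 5, 9]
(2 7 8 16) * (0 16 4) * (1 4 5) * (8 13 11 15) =(0 16 2 7 13 11 15 8 5 1 4) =[16, 4, 7, 3, 0, 1, 6, 13, 5, 9, 10, 15, 12, 11, 14, 8, 2]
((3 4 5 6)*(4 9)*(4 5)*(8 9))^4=(3 6 5 9 8)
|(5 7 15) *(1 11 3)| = |(1 11 3)(5 7 15)| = 3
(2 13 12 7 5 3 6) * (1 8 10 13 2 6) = (1 8 10 13 12 7 5 3) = [0, 8, 2, 1, 4, 3, 6, 5, 10, 9, 13, 11, 7, 12]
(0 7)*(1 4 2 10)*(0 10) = (0 7 10 1 4 2) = [7, 4, 0, 3, 2, 5, 6, 10, 8, 9, 1]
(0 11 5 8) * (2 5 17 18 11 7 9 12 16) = (0 7 9 12 16 2 5 8)(11 17 18) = [7, 1, 5, 3, 4, 8, 6, 9, 0, 12, 10, 17, 16, 13, 14, 15, 2, 18, 11]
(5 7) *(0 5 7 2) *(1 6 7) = [5, 6, 0, 3, 4, 2, 7, 1] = (0 5 2)(1 6 7)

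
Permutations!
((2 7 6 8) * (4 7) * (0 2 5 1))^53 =((0 2 4 7 6 8 5 1))^53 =(0 8 4 1 6 2 5 7)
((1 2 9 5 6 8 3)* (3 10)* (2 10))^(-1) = (1 3 10)(2 8 6 5 9)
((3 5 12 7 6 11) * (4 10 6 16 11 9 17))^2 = ((3 5 12 7 16 11)(4 10 6 9 17))^2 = (3 12 16)(4 6 17 10 9)(5 7 11)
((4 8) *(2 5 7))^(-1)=(2 7 5)(4 8)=((2 5 7)(4 8))^(-1)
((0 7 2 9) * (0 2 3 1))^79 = (0 1 3 7)(2 9)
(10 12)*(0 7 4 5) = [7, 1, 2, 3, 5, 0, 6, 4, 8, 9, 12, 11, 10] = (0 7 4 5)(10 12)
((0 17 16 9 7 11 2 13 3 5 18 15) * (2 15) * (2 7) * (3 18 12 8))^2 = ((0 17 16 9 2 13 18 7 11 15)(3 5 12 8))^2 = (0 16 2 18 11)(3 12)(5 8)(7 15 17 9 13)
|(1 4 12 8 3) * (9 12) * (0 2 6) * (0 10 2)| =6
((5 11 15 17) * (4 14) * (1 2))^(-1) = (1 2)(4 14)(5 17 15 11)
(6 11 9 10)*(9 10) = (6 11 10) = [0, 1, 2, 3, 4, 5, 11, 7, 8, 9, 6, 10]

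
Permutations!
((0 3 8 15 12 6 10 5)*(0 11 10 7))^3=(0 15 7 8 6 3 12)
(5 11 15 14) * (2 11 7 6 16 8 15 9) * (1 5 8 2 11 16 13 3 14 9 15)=(1 5 7 6 13 3 14 8)(2 16)(9 11 15)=[0, 5, 16, 14, 4, 7, 13, 6, 1, 11, 10, 15, 12, 3, 8, 9, 2]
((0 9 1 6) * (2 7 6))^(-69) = (0 2)(1 6)(7 9) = ((0 9 1 2 7 6))^(-69)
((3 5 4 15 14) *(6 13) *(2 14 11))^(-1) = (2 11 15 4 5 3 14)(6 13)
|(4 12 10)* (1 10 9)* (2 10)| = 6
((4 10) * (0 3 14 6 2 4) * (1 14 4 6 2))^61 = ((0 3 4 10)(1 14 2 6))^61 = (0 3 4 10)(1 14 2 6)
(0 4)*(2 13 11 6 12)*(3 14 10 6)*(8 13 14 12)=[4, 1, 14, 12, 0, 5, 8, 7, 13, 9, 6, 3, 2, 11, 10]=(0 4)(2 14 10 6 8 13 11 3 12)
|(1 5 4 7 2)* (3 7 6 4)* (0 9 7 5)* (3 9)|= 14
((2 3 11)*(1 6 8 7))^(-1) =(1 7 8 6)(2 11 3)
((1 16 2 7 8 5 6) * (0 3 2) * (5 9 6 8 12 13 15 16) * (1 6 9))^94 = (0 15 12 2)(1 5 8)(3 16 13 7) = ((0 3 2 7 12 13 15 16)(1 5 8))^94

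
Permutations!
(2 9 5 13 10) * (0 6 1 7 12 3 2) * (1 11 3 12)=(0 6 11 3 2 9 5 13 10)(1 7)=[6, 7, 9, 2, 4, 13, 11, 1, 8, 5, 0, 3, 12, 10]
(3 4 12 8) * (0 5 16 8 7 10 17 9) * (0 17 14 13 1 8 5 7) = [7, 8, 2, 4, 12, 16, 6, 10, 3, 17, 14, 11, 0, 1, 13, 15, 5, 9] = (0 7 10 14 13 1 8 3 4 12)(5 16)(9 17)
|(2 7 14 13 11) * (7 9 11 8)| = |(2 9 11)(7 14 13 8)| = 12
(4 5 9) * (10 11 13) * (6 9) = (4 5 6 9)(10 11 13) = [0, 1, 2, 3, 5, 6, 9, 7, 8, 4, 11, 13, 12, 10]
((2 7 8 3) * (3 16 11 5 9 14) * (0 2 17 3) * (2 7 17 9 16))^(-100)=((0 7 8 2 17 3 9 14)(5 16 11))^(-100)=(0 17)(2 14)(3 7)(5 11 16)(8 9)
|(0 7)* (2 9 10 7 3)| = |(0 3 2 9 10 7)| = 6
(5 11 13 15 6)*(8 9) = (5 11 13 15 6)(8 9) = [0, 1, 2, 3, 4, 11, 5, 7, 9, 8, 10, 13, 12, 15, 14, 6]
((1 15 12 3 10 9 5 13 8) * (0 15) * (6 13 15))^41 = ((0 6 13 8 1)(3 10 9 5 15 12))^41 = (0 6 13 8 1)(3 12 15 5 9 10)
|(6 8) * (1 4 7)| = |(1 4 7)(6 8)| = 6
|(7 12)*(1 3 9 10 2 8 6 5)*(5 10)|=4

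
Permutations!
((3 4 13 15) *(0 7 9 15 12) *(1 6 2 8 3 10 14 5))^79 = (0 10 6 4 7 14 2 13 9 5 8 12 15 1 3)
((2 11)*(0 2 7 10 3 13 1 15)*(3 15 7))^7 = ((0 2 11 3 13 1 7 10 15))^7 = (0 10 1 3 2 15 7 13 11)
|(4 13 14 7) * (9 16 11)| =12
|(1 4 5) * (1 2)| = 4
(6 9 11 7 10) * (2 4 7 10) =(2 4 7)(6 9 11 10) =[0, 1, 4, 3, 7, 5, 9, 2, 8, 11, 6, 10]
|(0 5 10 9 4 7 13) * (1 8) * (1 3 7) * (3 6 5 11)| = 35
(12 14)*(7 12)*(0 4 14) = (0 4 14 7 12) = [4, 1, 2, 3, 14, 5, 6, 12, 8, 9, 10, 11, 0, 13, 7]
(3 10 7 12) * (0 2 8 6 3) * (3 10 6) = (0 2 8 3 6 10 7 12) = [2, 1, 8, 6, 4, 5, 10, 12, 3, 9, 7, 11, 0]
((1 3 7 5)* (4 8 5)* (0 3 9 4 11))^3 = (0 11 7 3)(1 8 9 5 4)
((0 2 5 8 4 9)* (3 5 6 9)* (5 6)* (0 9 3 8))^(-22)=(9)(0 5 2)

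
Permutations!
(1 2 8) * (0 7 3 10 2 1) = (0 7 3 10 2 8) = [7, 1, 8, 10, 4, 5, 6, 3, 0, 9, 2]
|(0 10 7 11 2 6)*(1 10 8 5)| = |(0 8 5 1 10 7 11 2 6)| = 9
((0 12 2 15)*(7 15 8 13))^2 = ((0 12 2 8 13 7 15))^2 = (0 2 13 15 12 8 7)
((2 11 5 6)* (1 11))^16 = ((1 11 5 6 2))^16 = (1 11 5 6 2)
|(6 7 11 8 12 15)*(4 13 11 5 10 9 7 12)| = 12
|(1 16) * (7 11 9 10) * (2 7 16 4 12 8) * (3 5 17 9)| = |(1 4 12 8 2 7 11 3 5 17 9 10 16)| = 13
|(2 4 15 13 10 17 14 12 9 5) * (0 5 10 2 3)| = 60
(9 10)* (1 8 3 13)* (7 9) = (1 8 3 13)(7 9 10) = [0, 8, 2, 13, 4, 5, 6, 9, 3, 10, 7, 11, 12, 1]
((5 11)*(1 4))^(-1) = ((1 4)(5 11))^(-1) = (1 4)(5 11)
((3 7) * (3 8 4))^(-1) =(3 4 8 7)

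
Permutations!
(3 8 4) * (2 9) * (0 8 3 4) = [8, 1, 9, 3, 4, 5, 6, 7, 0, 2] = (0 8)(2 9)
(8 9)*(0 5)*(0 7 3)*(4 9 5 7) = (0 7 3)(4 9 8 5) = [7, 1, 2, 0, 9, 4, 6, 3, 5, 8]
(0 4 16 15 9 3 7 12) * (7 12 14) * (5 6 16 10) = (0 4 10 5 6 16 15 9 3 12)(7 14) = [4, 1, 2, 12, 10, 6, 16, 14, 8, 3, 5, 11, 0, 13, 7, 9, 15]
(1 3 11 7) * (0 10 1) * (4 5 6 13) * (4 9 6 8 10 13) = [13, 3, 2, 11, 5, 8, 4, 0, 10, 6, 1, 7, 12, 9] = (0 13 9 6 4 5 8 10 1 3 11 7)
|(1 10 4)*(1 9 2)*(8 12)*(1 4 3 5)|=12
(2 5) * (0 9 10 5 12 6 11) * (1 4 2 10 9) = (0 1 4 2 12 6 11)(5 10) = [1, 4, 12, 3, 2, 10, 11, 7, 8, 9, 5, 0, 6]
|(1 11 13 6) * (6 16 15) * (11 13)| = 5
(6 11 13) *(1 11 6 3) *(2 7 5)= (1 11 13 3)(2 7 5)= [0, 11, 7, 1, 4, 2, 6, 5, 8, 9, 10, 13, 12, 3]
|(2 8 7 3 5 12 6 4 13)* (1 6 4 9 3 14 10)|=|(1 6 9 3 5 12 4 13 2 8 7 14 10)|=13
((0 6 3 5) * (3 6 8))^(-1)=((0 8 3 5))^(-1)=(0 5 3 8)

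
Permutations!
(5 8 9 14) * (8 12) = (5 12 8 9 14) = [0, 1, 2, 3, 4, 12, 6, 7, 9, 14, 10, 11, 8, 13, 5]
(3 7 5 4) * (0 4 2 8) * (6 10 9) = [4, 1, 8, 7, 3, 2, 10, 5, 0, 6, 9] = (0 4 3 7 5 2 8)(6 10 9)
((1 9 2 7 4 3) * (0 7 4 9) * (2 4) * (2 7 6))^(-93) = (0 7 3 6 9 1 2 4)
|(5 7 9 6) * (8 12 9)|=6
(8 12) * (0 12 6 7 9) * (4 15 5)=(0 12 8 6 7 9)(4 15 5)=[12, 1, 2, 3, 15, 4, 7, 9, 6, 0, 10, 11, 8, 13, 14, 5]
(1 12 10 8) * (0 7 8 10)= (0 7 8 1 12)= [7, 12, 2, 3, 4, 5, 6, 8, 1, 9, 10, 11, 0]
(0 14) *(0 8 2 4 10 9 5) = [14, 1, 4, 3, 10, 0, 6, 7, 2, 5, 9, 11, 12, 13, 8] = (0 14 8 2 4 10 9 5)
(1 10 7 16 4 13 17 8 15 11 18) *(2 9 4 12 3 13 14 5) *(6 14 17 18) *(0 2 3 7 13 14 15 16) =(0 2 9 4 17 8 16 12 7)(1 10 13 18)(3 14 5)(6 15 11) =[2, 10, 9, 14, 17, 3, 15, 0, 16, 4, 13, 6, 7, 18, 5, 11, 12, 8, 1]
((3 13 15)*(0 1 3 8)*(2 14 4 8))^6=((0 1 3 13 15 2 14 4 8))^6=(0 14 13)(1 4 15)(2 3 8)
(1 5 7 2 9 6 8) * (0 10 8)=(0 10 8 1 5 7 2 9 6)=[10, 5, 9, 3, 4, 7, 0, 2, 1, 6, 8]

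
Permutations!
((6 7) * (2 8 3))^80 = (2 3 8)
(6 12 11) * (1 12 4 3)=[0, 12, 2, 1, 3, 5, 4, 7, 8, 9, 10, 6, 11]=(1 12 11 6 4 3)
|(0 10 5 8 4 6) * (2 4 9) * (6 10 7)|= 6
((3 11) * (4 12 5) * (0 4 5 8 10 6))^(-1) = (0 6 10 8 12 4)(3 11)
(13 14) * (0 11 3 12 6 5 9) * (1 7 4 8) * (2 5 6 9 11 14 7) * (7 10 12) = (0 14 13 10 12 9)(1 2 5 11 3 7 4 8) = [14, 2, 5, 7, 8, 11, 6, 4, 1, 0, 12, 3, 9, 10, 13]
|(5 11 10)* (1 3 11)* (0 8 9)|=15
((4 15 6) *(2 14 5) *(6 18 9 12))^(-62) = (2 14 5)(4 12 18)(6 9 15)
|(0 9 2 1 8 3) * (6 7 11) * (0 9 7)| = |(0 7 11 6)(1 8 3 9 2)| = 20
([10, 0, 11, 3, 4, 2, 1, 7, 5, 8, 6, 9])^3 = (0 1 6 10)(2 8 11 5 9)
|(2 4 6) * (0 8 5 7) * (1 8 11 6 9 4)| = 8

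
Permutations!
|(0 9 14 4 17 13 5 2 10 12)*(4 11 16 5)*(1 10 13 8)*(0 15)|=|(0 9 14 11 16 5 2 13 4 17 8 1 10 12 15)|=15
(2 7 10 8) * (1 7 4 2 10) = (1 7)(2 4)(8 10) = [0, 7, 4, 3, 2, 5, 6, 1, 10, 9, 8]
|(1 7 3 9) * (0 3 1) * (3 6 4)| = 10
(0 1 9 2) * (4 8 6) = (0 1 9 2)(4 8 6) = [1, 9, 0, 3, 8, 5, 4, 7, 6, 2]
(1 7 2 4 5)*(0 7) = (0 7 2 4 5 1) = [7, 0, 4, 3, 5, 1, 6, 2]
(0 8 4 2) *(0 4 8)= [0, 1, 4, 3, 2, 5, 6, 7, 8]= (8)(2 4)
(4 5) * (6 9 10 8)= (4 5)(6 9 10 8)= [0, 1, 2, 3, 5, 4, 9, 7, 6, 10, 8]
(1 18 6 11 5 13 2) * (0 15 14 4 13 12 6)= [15, 18, 1, 3, 13, 12, 11, 7, 8, 9, 10, 5, 6, 2, 4, 14, 16, 17, 0]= (0 15 14 4 13 2 1 18)(5 12 6 11)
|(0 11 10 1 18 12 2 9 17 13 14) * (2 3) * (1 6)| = |(0 11 10 6 1 18 12 3 2 9 17 13 14)| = 13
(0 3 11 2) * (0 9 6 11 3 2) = (0 2 9 6 11) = [2, 1, 9, 3, 4, 5, 11, 7, 8, 6, 10, 0]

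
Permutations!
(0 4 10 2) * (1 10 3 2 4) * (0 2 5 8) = (0 1 10 4 3 5 8) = [1, 10, 2, 5, 3, 8, 6, 7, 0, 9, 4]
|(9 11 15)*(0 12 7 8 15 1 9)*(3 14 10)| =15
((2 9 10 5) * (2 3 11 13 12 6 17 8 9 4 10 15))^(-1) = (2 15 9 8 17 6 12 13 11 3 5 10 4)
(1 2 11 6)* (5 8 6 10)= (1 2 11 10 5 8 6)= [0, 2, 11, 3, 4, 8, 1, 7, 6, 9, 5, 10]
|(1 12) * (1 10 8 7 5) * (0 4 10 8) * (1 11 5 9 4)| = 8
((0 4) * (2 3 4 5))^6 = ((0 5 2 3 4))^6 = (0 5 2 3 4)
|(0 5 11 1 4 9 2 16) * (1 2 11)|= 8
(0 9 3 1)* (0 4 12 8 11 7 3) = [9, 4, 2, 1, 12, 5, 6, 3, 11, 0, 10, 7, 8] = (0 9)(1 4 12 8 11 7 3)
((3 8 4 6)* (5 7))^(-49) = ((3 8 4 6)(5 7))^(-49) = (3 6 4 8)(5 7)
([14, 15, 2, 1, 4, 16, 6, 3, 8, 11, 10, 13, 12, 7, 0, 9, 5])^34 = [0, 3, 2, 7, 4, 5, 6, 13, 8, 15, 10, 9, 12, 11, 14, 1, 16]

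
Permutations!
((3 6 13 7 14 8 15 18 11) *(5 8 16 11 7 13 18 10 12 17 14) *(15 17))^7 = ((3 6 18 7 5 8 17 14 16 11)(10 12 15))^7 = (3 14 5 6 16 8 18 11 17 7)(10 12 15)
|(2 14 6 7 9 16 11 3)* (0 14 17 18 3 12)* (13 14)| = 36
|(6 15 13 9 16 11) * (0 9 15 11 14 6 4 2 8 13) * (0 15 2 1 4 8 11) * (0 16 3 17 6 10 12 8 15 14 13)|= |(0 9 3 17 6 16 13 2 11 15 14 10 12 8)(1 4)|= 14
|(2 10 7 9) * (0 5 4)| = |(0 5 4)(2 10 7 9)| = 12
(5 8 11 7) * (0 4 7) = (0 4 7 5 8 11) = [4, 1, 2, 3, 7, 8, 6, 5, 11, 9, 10, 0]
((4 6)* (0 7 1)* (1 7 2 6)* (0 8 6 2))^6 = (1 6)(4 8)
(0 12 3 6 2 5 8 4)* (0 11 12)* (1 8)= [0, 8, 5, 6, 11, 1, 2, 7, 4, 9, 10, 12, 3]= (1 8 4 11 12 3 6 2 5)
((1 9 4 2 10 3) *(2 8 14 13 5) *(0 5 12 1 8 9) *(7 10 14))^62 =(0 1 12 13 14 2 5)(3 7)(8 10)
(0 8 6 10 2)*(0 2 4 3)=[8, 1, 2, 0, 3, 5, 10, 7, 6, 9, 4]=(0 8 6 10 4 3)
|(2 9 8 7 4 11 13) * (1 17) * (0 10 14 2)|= |(0 10 14 2 9 8 7 4 11 13)(1 17)|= 10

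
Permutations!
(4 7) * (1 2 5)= (1 2 5)(4 7)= [0, 2, 5, 3, 7, 1, 6, 4]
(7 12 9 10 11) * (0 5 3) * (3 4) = (0 5 4 3)(7 12 9 10 11) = [5, 1, 2, 0, 3, 4, 6, 12, 8, 10, 11, 7, 9]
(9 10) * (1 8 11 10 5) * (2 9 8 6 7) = (1 6 7 2 9 5)(8 11 10) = [0, 6, 9, 3, 4, 1, 7, 2, 11, 5, 8, 10]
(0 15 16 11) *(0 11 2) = (0 15 16 2) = [15, 1, 0, 3, 4, 5, 6, 7, 8, 9, 10, 11, 12, 13, 14, 16, 2]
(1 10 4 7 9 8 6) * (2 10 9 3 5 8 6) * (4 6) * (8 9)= [0, 8, 10, 5, 7, 9, 1, 3, 2, 4, 6]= (1 8 2 10 6)(3 5 9 4 7)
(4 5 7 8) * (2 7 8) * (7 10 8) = (2 10 8 4 5 7) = [0, 1, 10, 3, 5, 7, 6, 2, 4, 9, 8]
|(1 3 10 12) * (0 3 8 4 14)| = |(0 3 10 12 1 8 4 14)| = 8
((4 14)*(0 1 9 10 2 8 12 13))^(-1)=((0 1 9 10 2 8 12 13)(4 14))^(-1)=(0 13 12 8 2 10 9 1)(4 14)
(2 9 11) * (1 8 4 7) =[0, 8, 9, 3, 7, 5, 6, 1, 4, 11, 10, 2] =(1 8 4 7)(2 9 11)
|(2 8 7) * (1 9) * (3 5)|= |(1 9)(2 8 7)(3 5)|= 6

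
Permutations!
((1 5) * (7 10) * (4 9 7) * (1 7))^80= ((1 5 7 10 4 9))^80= (1 7 4)(5 10 9)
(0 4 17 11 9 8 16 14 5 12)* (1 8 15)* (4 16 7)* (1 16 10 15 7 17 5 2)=(0 10 15 16 14 2 1 8 17 11 9 7 4 5 12)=[10, 8, 1, 3, 5, 12, 6, 4, 17, 7, 15, 9, 0, 13, 2, 16, 14, 11]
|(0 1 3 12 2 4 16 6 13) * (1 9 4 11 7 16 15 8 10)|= |(0 9 4 15 8 10 1 3 12 2 11 7 16 6 13)|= 15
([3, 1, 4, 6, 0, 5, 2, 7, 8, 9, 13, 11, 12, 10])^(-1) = (0 4 2 6 3)(10 13)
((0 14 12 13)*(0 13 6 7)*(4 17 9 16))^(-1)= (0 7 6 12 14)(4 16 9 17)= ((0 14 12 6 7)(4 17 9 16))^(-1)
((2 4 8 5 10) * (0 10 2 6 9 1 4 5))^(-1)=(0 8 4 1 9 6 10)(2 5)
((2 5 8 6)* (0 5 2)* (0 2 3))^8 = ((0 5 8 6 2 3))^8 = (0 8 2)(3 5 6)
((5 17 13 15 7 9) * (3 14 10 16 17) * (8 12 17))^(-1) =(3 5 9 7 15 13 17 12 8 16 10 14)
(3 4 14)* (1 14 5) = (1 14 3 4 5) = [0, 14, 2, 4, 5, 1, 6, 7, 8, 9, 10, 11, 12, 13, 3]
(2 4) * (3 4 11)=(2 11 3 4)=[0, 1, 11, 4, 2, 5, 6, 7, 8, 9, 10, 3]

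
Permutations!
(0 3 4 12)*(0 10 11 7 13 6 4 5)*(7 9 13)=[3, 1, 2, 5, 12, 0, 4, 7, 8, 13, 11, 9, 10, 6]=(0 3 5)(4 12 10 11 9 13 6)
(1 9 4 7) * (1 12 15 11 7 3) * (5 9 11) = (1 11 7 12 15 5 9 4 3) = [0, 11, 2, 1, 3, 9, 6, 12, 8, 4, 10, 7, 15, 13, 14, 5]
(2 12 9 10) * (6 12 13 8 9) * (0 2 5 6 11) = [2, 1, 13, 3, 4, 6, 12, 7, 9, 10, 5, 0, 11, 8] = (0 2 13 8 9 10 5 6 12 11)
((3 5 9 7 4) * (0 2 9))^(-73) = ((0 2 9 7 4 3 5))^(-73) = (0 4 2 3 9 5 7)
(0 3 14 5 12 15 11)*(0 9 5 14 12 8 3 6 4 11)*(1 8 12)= (0 6 4 11 9 5 12 15)(1 8 3)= [6, 8, 2, 1, 11, 12, 4, 7, 3, 5, 10, 9, 15, 13, 14, 0]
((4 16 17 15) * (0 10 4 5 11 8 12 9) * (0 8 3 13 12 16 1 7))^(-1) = ((0 10 4 1 7)(3 13 12 9 8 16 17 15 5 11))^(-1) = (0 7 1 4 10)(3 11 5 15 17 16 8 9 12 13)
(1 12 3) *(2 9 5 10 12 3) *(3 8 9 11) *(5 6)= (1 8 9 6 5 10 12 2 11 3)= [0, 8, 11, 1, 4, 10, 5, 7, 9, 6, 12, 3, 2]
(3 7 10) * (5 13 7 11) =(3 11 5 13 7 10) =[0, 1, 2, 11, 4, 13, 6, 10, 8, 9, 3, 5, 12, 7]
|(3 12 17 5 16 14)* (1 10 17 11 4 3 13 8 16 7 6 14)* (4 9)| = 10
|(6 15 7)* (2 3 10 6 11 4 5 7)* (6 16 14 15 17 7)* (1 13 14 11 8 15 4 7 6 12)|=24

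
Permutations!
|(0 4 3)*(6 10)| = 6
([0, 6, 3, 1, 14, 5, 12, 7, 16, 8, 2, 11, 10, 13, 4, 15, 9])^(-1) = [0, 3, 10, 2, 14, 5, 1, 7, 9, 16, 12, 11, 6, 13, 4, 15, 8]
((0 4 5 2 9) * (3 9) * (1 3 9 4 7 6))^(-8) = (0 7 6 1 3 4 5 2 9)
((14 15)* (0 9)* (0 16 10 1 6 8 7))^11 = ((0 9 16 10 1 6 8 7)(14 15))^11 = (0 10 8 9 1 7 16 6)(14 15)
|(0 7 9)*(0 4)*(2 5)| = 4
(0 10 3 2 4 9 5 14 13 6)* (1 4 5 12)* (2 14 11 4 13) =(0 10 3 14 2 5 11 4 9 12 1 13 6) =[10, 13, 5, 14, 9, 11, 0, 7, 8, 12, 3, 4, 1, 6, 2]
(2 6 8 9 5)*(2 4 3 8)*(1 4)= (1 4 3 8 9 5)(2 6)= [0, 4, 6, 8, 3, 1, 2, 7, 9, 5]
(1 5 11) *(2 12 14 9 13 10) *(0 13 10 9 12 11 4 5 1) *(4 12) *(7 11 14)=[13, 1, 14, 3, 5, 12, 6, 11, 8, 10, 2, 0, 7, 9, 4]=(0 13 9 10 2 14 4 5 12 7 11)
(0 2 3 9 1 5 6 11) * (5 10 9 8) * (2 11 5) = (0 11)(1 10 9)(2 3 8)(5 6) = [11, 10, 3, 8, 4, 6, 5, 7, 2, 1, 9, 0]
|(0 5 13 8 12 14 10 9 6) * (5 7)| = |(0 7 5 13 8 12 14 10 9 6)| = 10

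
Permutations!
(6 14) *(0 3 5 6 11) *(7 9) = [3, 1, 2, 5, 4, 6, 14, 9, 8, 7, 10, 0, 12, 13, 11] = (0 3 5 6 14 11)(7 9)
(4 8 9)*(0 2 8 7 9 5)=[2, 1, 8, 3, 7, 0, 6, 9, 5, 4]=(0 2 8 5)(4 7 9)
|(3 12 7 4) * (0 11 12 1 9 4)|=4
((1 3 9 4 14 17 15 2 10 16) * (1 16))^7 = (1 2 17 4 3 10 15 14 9)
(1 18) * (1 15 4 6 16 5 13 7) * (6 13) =(1 18 15 4 13 7)(5 6 16) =[0, 18, 2, 3, 13, 6, 16, 1, 8, 9, 10, 11, 12, 7, 14, 4, 5, 17, 15]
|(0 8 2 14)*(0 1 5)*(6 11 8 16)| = |(0 16 6 11 8 2 14 1 5)| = 9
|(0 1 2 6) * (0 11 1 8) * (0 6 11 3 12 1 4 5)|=|(0 8 6 3 12 1 2 11 4 5)|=10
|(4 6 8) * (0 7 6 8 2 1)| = |(0 7 6 2 1)(4 8)| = 10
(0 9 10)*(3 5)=[9, 1, 2, 5, 4, 3, 6, 7, 8, 10, 0]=(0 9 10)(3 5)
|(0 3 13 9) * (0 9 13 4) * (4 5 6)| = 5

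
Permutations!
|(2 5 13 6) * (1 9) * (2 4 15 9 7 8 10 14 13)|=10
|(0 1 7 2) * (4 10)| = |(0 1 7 2)(4 10)| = 4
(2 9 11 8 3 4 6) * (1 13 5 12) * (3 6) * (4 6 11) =[0, 13, 9, 6, 3, 12, 2, 7, 11, 4, 10, 8, 1, 5] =(1 13 5 12)(2 9 4 3 6)(8 11)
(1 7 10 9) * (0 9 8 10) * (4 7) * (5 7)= (0 9 1 4 5 7)(8 10)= [9, 4, 2, 3, 5, 7, 6, 0, 10, 1, 8]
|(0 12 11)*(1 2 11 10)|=6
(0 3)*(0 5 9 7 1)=[3, 0, 2, 5, 4, 9, 6, 1, 8, 7]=(0 3 5 9 7 1)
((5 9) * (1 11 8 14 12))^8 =((1 11 8 14 12)(5 9))^8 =(1 14 11 12 8)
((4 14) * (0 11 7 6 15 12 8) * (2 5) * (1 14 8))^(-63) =(0 14 15 11 4 12 7 8 1 6)(2 5)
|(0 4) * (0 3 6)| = |(0 4 3 6)| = 4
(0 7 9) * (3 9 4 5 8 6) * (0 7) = (3 9 7 4 5 8 6) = [0, 1, 2, 9, 5, 8, 3, 4, 6, 7]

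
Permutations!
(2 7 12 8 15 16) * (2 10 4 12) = (2 7)(4 12 8 15 16 10) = [0, 1, 7, 3, 12, 5, 6, 2, 15, 9, 4, 11, 8, 13, 14, 16, 10]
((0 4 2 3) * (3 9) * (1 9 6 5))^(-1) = ((0 4 2 6 5 1 9 3))^(-1) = (0 3 9 1 5 6 2 4)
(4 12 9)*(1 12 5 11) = (1 12 9 4 5 11) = [0, 12, 2, 3, 5, 11, 6, 7, 8, 4, 10, 1, 9]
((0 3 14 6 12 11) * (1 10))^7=((0 3 14 6 12 11)(1 10))^7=(0 3 14 6 12 11)(1 10)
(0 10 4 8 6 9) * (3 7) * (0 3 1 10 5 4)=(0 5 4 8 6 9 3 7 1 10)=[5, 10, 2, 7, 8, 4, 9, 1, 6, 3, 0]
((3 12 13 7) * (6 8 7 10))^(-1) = ((3 12 13 10 6 8 7))^(-1) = (3 7 8 6 10 13 12)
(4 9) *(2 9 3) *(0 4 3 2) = (0 4 2 9 3) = [4, 1, 9, 0, 2, 5, 6, 7, 8, 3]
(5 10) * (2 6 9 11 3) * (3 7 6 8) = (2 8 3)(5 10)(6 9 11 7) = [0, 1, 8, 2, 4, 10, 9, 6, 3, 11, 5, 7]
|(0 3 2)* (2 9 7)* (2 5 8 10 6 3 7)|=9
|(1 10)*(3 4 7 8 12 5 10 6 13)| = 10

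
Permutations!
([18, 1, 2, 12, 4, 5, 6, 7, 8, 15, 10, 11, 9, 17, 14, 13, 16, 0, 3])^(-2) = (0 13 9 3)(12 18 17 15)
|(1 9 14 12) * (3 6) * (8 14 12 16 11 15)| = 30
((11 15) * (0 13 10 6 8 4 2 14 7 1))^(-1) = (0 1 7 14 2 4 8 6 10 13)(11 15)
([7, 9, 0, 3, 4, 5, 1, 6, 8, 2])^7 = (0 7 6 1 9 2)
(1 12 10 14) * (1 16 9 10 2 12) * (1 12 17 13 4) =[0, 12, 17, 3, 1, 5, 6, 7, 8, 10, 14, 11, 2, 4, 16, 15, 9, 13] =(1 12 2 17 13 4)(9 10 14 16)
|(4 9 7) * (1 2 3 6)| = 12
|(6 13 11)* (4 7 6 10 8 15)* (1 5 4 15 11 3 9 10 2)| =|(15)(1 5 4 7 6 13 3 9 10 8 11 2)| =12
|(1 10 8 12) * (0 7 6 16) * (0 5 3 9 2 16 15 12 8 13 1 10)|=40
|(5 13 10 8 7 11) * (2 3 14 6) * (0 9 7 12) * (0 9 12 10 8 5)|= |(0 12 9 7 11)(2 3 14 6)(5 13 8 10)|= 20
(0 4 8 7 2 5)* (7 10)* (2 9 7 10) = (10)(0 4 8 2 5)(7 9) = [4, 1, 5, 3, 8, 0, 6, 9, 2, 7, 10]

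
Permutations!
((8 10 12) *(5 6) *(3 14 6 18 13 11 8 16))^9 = ((3 14 6 5 18 13 11 8 10 12 16))^9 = (3 12 8 13 5 14 16 10 11 18 6)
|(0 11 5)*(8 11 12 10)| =|(0 12 10 8 11 5)| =6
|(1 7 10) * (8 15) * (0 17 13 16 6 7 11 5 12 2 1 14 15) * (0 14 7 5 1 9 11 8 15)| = |(0 17 13 16 6 5 12 2 9 11 1 8 14)(7 10)| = 26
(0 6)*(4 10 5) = (0 6)(4 10 5) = [6, 1, 2, 3, 10, 4, 0, 7, 8, 9, 5]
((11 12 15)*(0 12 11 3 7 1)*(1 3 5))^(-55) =(15)(3 7)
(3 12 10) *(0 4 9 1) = [4, 0, 2, 12, 9, 5, 6, 7, 8, 1, 3, 11, 10] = (0 4 9 1)(3 12 10)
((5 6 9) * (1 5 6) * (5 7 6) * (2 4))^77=((1 7 6 9 5)(2 4))^77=(1 6 5 7 9)(2 4)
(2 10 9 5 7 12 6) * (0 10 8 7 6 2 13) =[10, 1, 8, 3, 4, 6, 13, 12, 7, 5, 9, 11, 2, 0] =(0 10 9 5 6 13)(2 8 7 12)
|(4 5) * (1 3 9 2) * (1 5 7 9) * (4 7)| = 4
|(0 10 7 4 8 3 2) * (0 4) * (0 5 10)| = |(2 4 8 3)(5 10 7)| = 12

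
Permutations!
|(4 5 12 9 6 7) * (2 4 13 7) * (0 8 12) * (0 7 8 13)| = |(0 13 8 12 9 6 2 4 5 7)| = 10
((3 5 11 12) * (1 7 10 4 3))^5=((1 7 10 4 3 5 11 12))^5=(1 5 10 12 3 7 11 4)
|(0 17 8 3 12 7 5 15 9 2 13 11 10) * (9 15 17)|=6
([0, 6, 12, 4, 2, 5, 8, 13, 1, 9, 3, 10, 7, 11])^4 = [0, 6, 11, 7, 13, 5, 8, 3, 1, 9, 12, 2, 10, 4]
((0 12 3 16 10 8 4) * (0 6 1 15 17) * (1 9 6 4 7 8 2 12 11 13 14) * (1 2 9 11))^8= (17)(2 13 6 10 3)(9 16 12 14 11)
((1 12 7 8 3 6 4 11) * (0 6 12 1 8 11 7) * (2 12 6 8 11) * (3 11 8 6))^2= ((0 6 4 7 2 12)(8 11))^2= (0 4 2)(6 7 12)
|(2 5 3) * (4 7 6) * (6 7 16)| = |(2 5 3)(4 16 6)| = 3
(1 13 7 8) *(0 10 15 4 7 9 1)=(0 10 15 4 7 8)(1 13 9)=[10, 13, 2, 3, 7, 5, 6, 8, 0, 1, 15, 11, 12, 9, 14, 4]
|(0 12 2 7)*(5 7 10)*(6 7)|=7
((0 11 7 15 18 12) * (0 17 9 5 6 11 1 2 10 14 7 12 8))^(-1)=(0 8 18 15 7 14 10 2 1)(5 9 17 12 11 6)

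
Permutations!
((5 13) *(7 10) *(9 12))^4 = ((5 13)(7 10)(9 12))^4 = (13)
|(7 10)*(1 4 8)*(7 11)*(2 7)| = |(1 4 8)(2 7 10 11)| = 12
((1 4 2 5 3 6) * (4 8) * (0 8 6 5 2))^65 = ((0 8 4)(1 6)(3 5))^65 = (0 4 8)(1 6)(3 5)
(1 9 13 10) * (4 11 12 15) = [0, 9, 2, 3, 11, 5, 6, 7, 8, 13, 1, 12, 15, 10, 14, 4] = (1 9 13 10)(4 11 12 15)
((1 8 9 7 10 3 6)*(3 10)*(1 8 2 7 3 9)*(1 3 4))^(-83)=(10)(1 7 4 2 9)(3 6 8)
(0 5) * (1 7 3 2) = (0 5)(1 7 3 2) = [5, 7, 1, 2, 4, 0, 6, 3]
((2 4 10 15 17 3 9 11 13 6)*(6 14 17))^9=(2 6 15 10 4)(3 13)(9 14)(11 17)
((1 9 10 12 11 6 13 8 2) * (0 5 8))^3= ((0 5 8 2 1 9 10 12 11 6 13))^3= (0 2 10 6 5 1 12 13 8 9 11)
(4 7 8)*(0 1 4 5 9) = [1, 4, 2, 3, 7, 9, 6, 8, 5, 0] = (0 1 4 7 8 5 9)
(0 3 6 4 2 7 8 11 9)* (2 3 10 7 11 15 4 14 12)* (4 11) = [10, 1, 4, 6, 3, 5, 14, 8, 15, 0, 7, 9, 2, 13, 12, 11] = (0 10 7 8 15 11 9)(2 4 3 6 14 12)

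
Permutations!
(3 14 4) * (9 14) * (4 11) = (3 9 14 11 4) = [0, 1, 2, 9, 3, 5, 6, 7, 8, 14, 10, 4, 12, 13, 11]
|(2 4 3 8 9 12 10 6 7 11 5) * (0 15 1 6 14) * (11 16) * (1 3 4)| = |(0 15 3 8 9 12 10 14)(1 6 7 16 11 5 2)| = 56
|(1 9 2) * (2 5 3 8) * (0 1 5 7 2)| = |(0 1 9 7 2 5 3 8)| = 8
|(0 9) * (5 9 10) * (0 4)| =5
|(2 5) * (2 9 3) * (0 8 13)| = |(0 8 13)(2 5 9 3)| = 12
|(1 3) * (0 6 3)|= 4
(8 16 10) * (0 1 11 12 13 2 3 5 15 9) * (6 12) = (0 1 11 6 12 13 2 3 5 15 9)(8 16 10) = [1, 11, 3, 5, 4, 15, 12, 7, 16, 0, 8, 6, 13, 2, 14, 9, 10]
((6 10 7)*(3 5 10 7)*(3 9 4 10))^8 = (4 9 10) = ((3 5)(4 10 9)(6 7))^8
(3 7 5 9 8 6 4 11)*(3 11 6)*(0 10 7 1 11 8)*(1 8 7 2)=(0 10 2 1 11 7 5 9)(3 8)(4 6)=[10, 11, 1, 8, 6, 9, 4, 5, 3, 0, 2, 7]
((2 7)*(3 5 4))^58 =((2 7)(3 5 4))^58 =(7)(3 5 4)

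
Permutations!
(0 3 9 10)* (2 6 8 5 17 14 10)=(0 3 9 2 6 8 5 17 14 10)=[3, 1, 6, 9, 4, 17, 8, 7, 5, 2, 0, 11, 12, 13, 10, 15, 16, 14]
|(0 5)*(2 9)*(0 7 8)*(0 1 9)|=|(0 5 7 8 1 9 2)|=7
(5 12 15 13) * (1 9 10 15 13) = (1 9 10 15)(5 12 13) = [0, 9, 2, 3, 4, 12, 6, 7, 8, 10, 15, 11, 13, 5, 14, 1]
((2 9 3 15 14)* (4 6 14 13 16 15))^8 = (2 3 6)(4 14 9)(13 15 16)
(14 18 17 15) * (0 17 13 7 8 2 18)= (0 17 15 14)(2 18 13 7 8)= [17, 1, 18, 3, 4, 5, 6, 8, 2, 9, 10, 11, 12, 7, 0, 14, 16, 15, 13]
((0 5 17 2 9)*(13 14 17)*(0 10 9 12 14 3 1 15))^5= ((0 5 13 3 1 15)(2 12 14 17)(9 10))^5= (0 15 1 3 13 5)(2 12 14 17)(9 10)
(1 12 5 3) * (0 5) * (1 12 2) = (0 5 3 12)(1 2) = [5, 2, 1, 12, 4, 3, 6, 7, 8, 9, 10, 11, 0]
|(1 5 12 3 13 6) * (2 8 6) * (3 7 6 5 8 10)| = |(1 8 5 12 7 6)(2 10 3 13)| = 12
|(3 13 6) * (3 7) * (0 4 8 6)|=|(0 4 8 6 7 3 13)|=7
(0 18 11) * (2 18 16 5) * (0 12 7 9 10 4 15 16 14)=(0 14)(2 18 11 12 7 9 10 4 15 16 5)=[14, 1, 18, 3, 15, 2, 6, 9, 8, 10, 4, 12, 7, 13, 0, 16, 5, 17, 11]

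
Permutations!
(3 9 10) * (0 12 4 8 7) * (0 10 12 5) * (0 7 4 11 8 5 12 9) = [12, 1, 2, 0, 5, 7, 6, 10, 4, 9, 3, 8, 11] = (0 12 11 8 4 5 7 10 3)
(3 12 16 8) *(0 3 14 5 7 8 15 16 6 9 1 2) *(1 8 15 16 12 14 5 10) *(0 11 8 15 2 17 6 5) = (0 3 14 10 1 17 6 9 15 12 5 7 2 11 8) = [3, 17, 11, 14, 4, 7, 9, 2, 0, 15, 1, 8, 5, 13, 10, 12, 16, 6]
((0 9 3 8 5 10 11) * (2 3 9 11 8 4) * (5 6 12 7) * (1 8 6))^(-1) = (0 11)(1 8)(2 4 3)(5 7 12 6 10)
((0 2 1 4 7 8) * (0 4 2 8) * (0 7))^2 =(0 4 8)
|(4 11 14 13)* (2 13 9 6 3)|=|(2 13 4 11 14 9 6 3)|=8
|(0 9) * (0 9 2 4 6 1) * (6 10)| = |(0 2 4 10 6 1)| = 6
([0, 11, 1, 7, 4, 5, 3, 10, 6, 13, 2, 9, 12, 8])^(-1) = [0, 2, 10, 6, 4, 5, 8, 3, 13, 11, 7, 1, 12, 9]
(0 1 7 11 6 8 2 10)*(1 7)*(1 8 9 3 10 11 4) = [7, 8, 11, 10, 1, 5, 9, 4, 2, 3, 0, 6] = (0 7 4 1 8 2 11 6 9 3 10)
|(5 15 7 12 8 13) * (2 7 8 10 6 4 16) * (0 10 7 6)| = 4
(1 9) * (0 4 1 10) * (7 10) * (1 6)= (0 4 6 1 9 7 10)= [4, 9, 2, 3, 6, 5, 1, 10, 8, 7, 0]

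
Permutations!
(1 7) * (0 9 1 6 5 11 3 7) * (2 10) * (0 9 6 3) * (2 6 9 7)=(0 9 1 7 3 2 10 6 5 11)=[9, 7, 10, 2, 4, 11, 5, 3, 8, 1, 6, 0]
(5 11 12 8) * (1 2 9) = (1 2 9)(5 11 12 8) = [0, 2, 9, 3, 4, 11, 6, 7, 5, 1, 10, 12, 8]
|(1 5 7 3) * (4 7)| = |(1 5 4 7 3)| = 5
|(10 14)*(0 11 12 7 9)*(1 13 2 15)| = |(0 11 12 7 9)(1 13 2 15)(10 14)| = 20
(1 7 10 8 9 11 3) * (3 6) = (1 7 10 8 9 11 6 3) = [0, 7, 2, 1, 4, 5, 3, 10, 9, 11, 8, 6]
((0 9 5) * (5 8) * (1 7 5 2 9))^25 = ((0 1 7 5)(2 9 8))^25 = (0 1 7 5)(2 9 8)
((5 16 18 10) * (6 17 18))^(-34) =(5 6 18)(10 16 17)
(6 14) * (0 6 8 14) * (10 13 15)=(0 6)(8 14)(10 13 15)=[6, 1, 2, 3, 4, 5, 0, 7, 14, 9, 13, 11, 12, 15, 8, 10]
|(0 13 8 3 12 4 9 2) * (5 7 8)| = |(0 13 5 7 8 3 12 4 9 2)| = 10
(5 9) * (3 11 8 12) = (3 11 8 12)(5 9) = [0, 1, 2, 11, 4, 9, 6, 7, 12, 5, 10, 8, 3]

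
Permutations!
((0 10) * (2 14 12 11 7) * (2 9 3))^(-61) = ((0 10)(2 14 12 11 7 9 3))^(-61) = (0 10)(2 12 7 3 14 11 9)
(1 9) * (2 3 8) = (1 9)(2 3 8) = [0, 9, 3, 8, 4, 5, 6, 7, 2, 1]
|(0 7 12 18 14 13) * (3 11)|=|(0 7 12 18 14 13)(3 11)|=6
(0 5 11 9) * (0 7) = (0 5 11 9 7) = [5, 1, 2, 3, 4, 11, 6, 0, 8, 7, 10, 9]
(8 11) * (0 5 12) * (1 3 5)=[1, 3, 2, 5, 4, 12, 6, 7, 11, 9, 10, 8, 0]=(0 1 3 5 12)(8 11)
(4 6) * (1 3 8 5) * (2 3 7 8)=(1 7 8 5)(2 3)(4 6)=[0, 7, 3, 2, 6, 1, 4, 8, 5]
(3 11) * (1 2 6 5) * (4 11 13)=(1 2 6 5)(3 13 4 11)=[0, 2, 6, 13, 11, 1, 5, 7, 8, 9, 10, 3, 12, 4]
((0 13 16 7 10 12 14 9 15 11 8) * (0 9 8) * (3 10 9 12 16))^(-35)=(0 13 3 10 16 7 9 15 11)(8 12 14)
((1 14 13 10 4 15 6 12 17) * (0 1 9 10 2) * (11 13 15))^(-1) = (0 2 13 11 4 10 9 17 12 6 15 14 1)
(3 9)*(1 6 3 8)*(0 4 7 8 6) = (0 4 7 8 1)(3 9 6) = [4, 0, 2, 9, 7, 5, 3, 8, 1, 6]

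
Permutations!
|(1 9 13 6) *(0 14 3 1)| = 7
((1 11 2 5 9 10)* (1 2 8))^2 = (1 8 11)(2 9)(5 10)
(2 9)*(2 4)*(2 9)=(4 9)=[0, 1, 2, 3, 9, 5, 6, 7, 8, 4]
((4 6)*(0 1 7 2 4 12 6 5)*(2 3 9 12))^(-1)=((0 1 7 3 9 12 6 2 4 5))^(-1)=(0 5 4 2 6 12 9 3 7 1)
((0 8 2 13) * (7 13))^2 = (0 2 13 8 7)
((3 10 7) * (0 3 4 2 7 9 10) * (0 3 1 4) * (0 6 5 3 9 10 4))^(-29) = (10)(0 1)(2 4 9 3 5 6 7)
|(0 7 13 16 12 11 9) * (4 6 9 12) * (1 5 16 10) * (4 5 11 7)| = 12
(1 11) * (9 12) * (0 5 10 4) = (0 5 10 4)(1 11)(9 12) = [5, 11, 2, 3, 0, 10, 6, 7, 8, 12, 4, 1, 9]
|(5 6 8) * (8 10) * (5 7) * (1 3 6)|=|(1 3 6 10 8 7 5)|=7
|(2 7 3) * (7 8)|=4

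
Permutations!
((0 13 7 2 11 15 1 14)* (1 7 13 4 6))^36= ((0 4 6 1 14)(2 11 15 7))^36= (15)(0 4 6 1 14)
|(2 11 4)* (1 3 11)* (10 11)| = |(1 3 10 11 4 2)| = 6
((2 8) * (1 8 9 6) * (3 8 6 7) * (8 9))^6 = ((1 6)(2 8)(3 9 7))^6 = (9)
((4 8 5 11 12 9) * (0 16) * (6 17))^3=(0 16)(4 11)(5 9)(6 17)(8 12)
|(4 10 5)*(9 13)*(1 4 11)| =10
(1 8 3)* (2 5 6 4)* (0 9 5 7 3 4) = [9, 8, 7, 1, 2, 6, 0, 3, 4, 5] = (0 9 5 6)(1 8 4 2 7 3)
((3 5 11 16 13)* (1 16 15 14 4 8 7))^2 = (1 13 5 15 4 7 16 3 11 14 8)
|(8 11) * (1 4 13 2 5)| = |(1 4 13 2 5)(8 11)| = 10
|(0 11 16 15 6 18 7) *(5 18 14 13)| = |(0 11 16 15 6 14 13 5 18 7)| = 10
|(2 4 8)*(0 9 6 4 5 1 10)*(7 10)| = 10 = |(0 9 6 4 8 2 5 1 7 10)|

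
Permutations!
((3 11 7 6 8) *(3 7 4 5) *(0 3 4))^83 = (0 11 3)(4 5)(6 7 8)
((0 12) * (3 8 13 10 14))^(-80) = ((0 12)(3 8 13 10 14))^(-80) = (14)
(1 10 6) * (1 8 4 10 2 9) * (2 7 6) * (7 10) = [0, 10, 9, 3, 7, 5, 8, 6, 4, 1, 2] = (1 10 2 9)(4 7 6 8)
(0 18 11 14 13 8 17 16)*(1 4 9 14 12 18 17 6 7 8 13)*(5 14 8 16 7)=(0 17 7 16)(1 4 9 8 6 5 14)(11 12 18)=[17, 4, 2, 3, 9, 14, 5, 16, 6, 8, 10, 12, 18, 13, 1, 15, 0, 7, 11]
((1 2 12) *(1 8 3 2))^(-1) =(2 3 8 12)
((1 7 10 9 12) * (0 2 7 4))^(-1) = (0 4 1 12 9 10 7 2)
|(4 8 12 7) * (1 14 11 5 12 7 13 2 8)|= 10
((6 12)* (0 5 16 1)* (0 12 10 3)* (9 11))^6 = (0 10 12 16)(1 5 3 6)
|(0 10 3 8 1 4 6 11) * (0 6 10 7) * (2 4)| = |(0 7)(1 2 4 10 3 8)(6 11)| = 6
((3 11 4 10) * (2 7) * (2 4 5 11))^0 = (11)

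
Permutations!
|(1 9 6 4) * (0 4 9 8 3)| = |(0 4 1 8 3)(6 9)| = 10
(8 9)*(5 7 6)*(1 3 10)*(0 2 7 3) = (0 2 7 6 5 3 10 1)(8 9) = [2, 0, 7, 10, 4, 3, 5, 6, 9, 8, 1]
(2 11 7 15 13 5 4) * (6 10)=(2 11 7 15 13 5 4)(6 10)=[0, 1, 11, 3, 2, 4, 10, 15, 8, 9, 6, 7, 12, 5, 14, 13]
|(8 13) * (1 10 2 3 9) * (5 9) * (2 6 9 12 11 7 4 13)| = 36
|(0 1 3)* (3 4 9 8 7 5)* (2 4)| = |(0 1 2 4 9 8 7 5 3)| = 9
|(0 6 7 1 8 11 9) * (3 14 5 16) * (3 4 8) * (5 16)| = |(0 6 7 1 3 14 16 4 8 11 9)| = 11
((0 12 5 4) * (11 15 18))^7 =((0 12 5 4)(11 15 18))^7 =(0 4 5 12)(11 15 18)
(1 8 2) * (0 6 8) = (0 6 8 2 1) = [6, 0, 1, 3, 4, 5, 8, 7, 2]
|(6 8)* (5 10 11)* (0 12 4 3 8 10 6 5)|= |(0 12 4 3 8 5 6 10 11)|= 9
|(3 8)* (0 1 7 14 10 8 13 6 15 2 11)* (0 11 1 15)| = 11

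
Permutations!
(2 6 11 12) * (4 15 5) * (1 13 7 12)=(1 13 7 12 2 6 11)(4 15 5)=[0, 13, 6, 3, 15, 4, 11, 12, 8, 9, 10, 1, 2, 7, 14, 5]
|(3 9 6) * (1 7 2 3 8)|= |(1 7 2 3 9 6 8)|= 7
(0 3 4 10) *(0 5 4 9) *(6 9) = (0 3 6 9)(4 10 5) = [3, 1, 2, 6, 10, 4, 9, 7, 8, 0, 5]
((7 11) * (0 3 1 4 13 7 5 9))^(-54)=((0 3 1 4 13 7 11 5 9))^(-54)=(13)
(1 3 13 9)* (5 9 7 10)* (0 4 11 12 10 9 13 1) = [4, 3, 2, 1, 11, 13, 6, 9, 8, 0, 5, 12, 10, 7] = (0 4 11 12 10 5 13 7 9)(1 3)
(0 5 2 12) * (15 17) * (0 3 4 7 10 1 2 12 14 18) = (0 5 12 3 4 7 10 1 2 14 18)(15 17) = [5, 2, 14, 4, 7, 12, 6, 10, 8, 9, 1, 11, 3, 13, 18, 17, 16, 15, 0]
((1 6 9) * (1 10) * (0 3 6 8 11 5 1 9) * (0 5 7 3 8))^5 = ((0 8 11 7 3 6 5 1)(9 10))^5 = (0 6 11 1 3 8 5 7)(9 10)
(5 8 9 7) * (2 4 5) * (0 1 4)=(0 1 4 5 8 9 7 2)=[1, 4, 0, 3, 5, 8, 6, 2, 9, 7]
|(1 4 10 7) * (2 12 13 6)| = |(1 4 10 7)(2 12 13 6)| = 4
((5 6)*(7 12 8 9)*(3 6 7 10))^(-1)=((3 6 5 7 12 8 9 10))^(-1)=(3 10 9 8 12 7 5 6)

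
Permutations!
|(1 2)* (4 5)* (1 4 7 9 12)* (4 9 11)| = 4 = |(1 2 9 12)(4 5 7 11)|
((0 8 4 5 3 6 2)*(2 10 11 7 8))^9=((0 2)(3 6 10 11 7 8 4 5))^9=(0 2)(3 6 10 11 7 8 4 5)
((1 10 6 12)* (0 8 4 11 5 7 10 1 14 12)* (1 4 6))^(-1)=(0 6 8)(1 10 7 5 11 4)(12 14)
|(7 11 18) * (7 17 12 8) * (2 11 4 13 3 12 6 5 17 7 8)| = 24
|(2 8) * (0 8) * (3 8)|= 4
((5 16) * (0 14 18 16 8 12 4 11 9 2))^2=((0 14 18 16 5 8 12 4 11 9 2))^2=(0 18 5 12 11 2 14 16 8 4 9)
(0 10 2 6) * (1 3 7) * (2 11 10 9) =(0 9 2 6)(1 3 7)(10 11) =[9, 3, 6, 7, 4, 5, 0, 1, 8, 2, 11, 10]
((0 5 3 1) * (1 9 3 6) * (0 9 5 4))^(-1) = (0 4)(1 6 5 3 9)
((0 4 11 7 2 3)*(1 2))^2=(0 11 1 3 4 7 2)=((0 4 11 7 1 2 3))^2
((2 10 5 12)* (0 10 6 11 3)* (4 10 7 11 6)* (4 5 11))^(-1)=((0 7 4 10 11 3)(2 5 12))^(-1)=(0 3 11 10 4 7)(2 12 5)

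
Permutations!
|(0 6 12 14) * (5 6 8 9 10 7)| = 9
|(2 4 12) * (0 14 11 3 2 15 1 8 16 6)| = 12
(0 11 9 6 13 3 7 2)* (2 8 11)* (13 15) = (0 2)(3 7 8 11 9 6 15 13) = [2, 1, 0, 7, 4, 5, 15, 8, 11, 6, 10, 9, 12, 3, 14, 13]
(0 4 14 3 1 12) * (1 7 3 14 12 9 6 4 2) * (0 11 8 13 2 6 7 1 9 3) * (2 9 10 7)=[6, 3, 10, 1, 12, 5, 4, 0, 13, 2, 7, 8, 11, 9, 14]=(14)(0 6 4 12 11 8 13 9 2 10 7)(1 3)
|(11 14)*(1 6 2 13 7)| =|(1 6 2 13 7)(11 14)| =10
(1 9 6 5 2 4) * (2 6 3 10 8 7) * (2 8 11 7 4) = [0, 9, 2, 10, 1, 6, 5, 8, 4, 3, 11, 7] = (1 9 3 10 11 7 8 4)(5 6)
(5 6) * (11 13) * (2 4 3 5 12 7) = (2 4 3 5 6 12 7)(11 13) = [0, 1, 4, 5, 3, 6, 12, 2, 8, 9, 10, 13, 7, 11]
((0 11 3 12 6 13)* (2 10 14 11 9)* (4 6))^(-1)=(0 13 6 4 12 3 11 14 10 2 9)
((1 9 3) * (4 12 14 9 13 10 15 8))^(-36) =(1 8 9 10 12)(3 15 14 13 4)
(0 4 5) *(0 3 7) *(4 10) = [10, 1, 2, 7, 5, 3, 6, 0, 8, 9, 4] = (0 10 4 5 3 7)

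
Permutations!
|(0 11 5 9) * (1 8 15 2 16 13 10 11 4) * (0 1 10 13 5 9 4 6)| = 10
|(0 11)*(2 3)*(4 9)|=|(0 11)(2 3)(4 9)|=2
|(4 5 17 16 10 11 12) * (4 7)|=8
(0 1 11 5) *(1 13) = (0 13 1 11 5) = [13, 11, 2, 3, 4, 0, 6, 7, 8, 9, 10, 5, 12, 1]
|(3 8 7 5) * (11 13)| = 4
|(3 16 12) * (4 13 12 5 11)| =|(3 16 5 11 4 13 12)| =7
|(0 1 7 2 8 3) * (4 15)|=|(0 1 7 2 8 3)(4 15)|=6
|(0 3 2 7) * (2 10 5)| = |(0 3 10 5 2 7)| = 6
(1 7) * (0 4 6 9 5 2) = (0 4 6 9 5 2)(1 7) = [4, 7, 0, 3, 6, 2, 9, 1, 8, 5]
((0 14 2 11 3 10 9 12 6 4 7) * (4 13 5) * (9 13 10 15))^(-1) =(0 7 4 5 13 10 6 12 9 15 3 11 2 14)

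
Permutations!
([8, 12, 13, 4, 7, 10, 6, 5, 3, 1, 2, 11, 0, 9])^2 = [3, 0, 9, 7, 5, 2, 6, 10, 4, 12, 13, 11, 8, 1]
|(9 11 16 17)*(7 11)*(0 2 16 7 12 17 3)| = |(0 2 16 3)(7 11)(9 12 17)| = 12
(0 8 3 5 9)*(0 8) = [0, 1, 2, 5, 4, 9, 6, 7, 3, 8] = (3 5 9 8)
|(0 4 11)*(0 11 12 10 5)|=|(0 4 12 10 5)|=5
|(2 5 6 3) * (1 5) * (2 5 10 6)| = |(1 10 6 3 5 2)| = 6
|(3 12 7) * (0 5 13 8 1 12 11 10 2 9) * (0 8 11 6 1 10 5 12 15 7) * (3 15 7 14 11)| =|(0 12)(1 7 15 14 11 5 13 3 6)(2 9 8 10)| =36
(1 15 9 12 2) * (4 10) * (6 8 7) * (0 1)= (0 1 15 9 12 2)(4 10)(6 8 7)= [1, 15, 0, 3, 10, 5, 8, 6, 7, 12, 4, 11, 2, 13, 14, 9]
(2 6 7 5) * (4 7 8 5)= (2 6 8 5)(4 7)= [0, 1, 6, 3, 7, 2, 8, 4, 5]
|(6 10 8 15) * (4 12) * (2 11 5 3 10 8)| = |(2 11 5 3 10)(4 12)(6 8 15)| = 30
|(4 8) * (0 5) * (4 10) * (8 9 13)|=|(0 5)(4 9 13 8 10)|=10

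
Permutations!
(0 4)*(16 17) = (0 4)(16 17) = [4, 1, 2, 3, 0, 5, 6, 7, 8, 9, 10, 11, 12, 13, 14, 15, 17, 16]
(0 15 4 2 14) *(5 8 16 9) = (0 15 4 2 14)(5 8 16 9) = [15, 1, 14, 3, 2, 8, 6, 7, 16, 5, 10, 11, 12, 13, 0, 4, 9]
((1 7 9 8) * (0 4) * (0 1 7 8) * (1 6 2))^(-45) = ((0 4 6 2 1 8 7 9))^(-45) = (0 2 7 4 1 9 6 8)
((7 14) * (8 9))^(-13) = ((7 14)(8 9))^(-13) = (7 14)(8 9)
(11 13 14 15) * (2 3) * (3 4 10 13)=(2 4 10 13 14 15 11 3)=[0, 1, 4, 2, 10, 5, 6, 7, 8, 9, 13, 3, 12, 14, 15, 11]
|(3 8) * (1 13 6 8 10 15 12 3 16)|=20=|(1 13 6 8 16)(3 10 15 12)|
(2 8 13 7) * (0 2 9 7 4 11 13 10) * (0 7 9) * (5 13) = [2, 1, 8, 3, 11, 13, 6, 0, 10, 9, 7, 5, 12, 4] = (0 2 8 10 7)(4 11 5 13)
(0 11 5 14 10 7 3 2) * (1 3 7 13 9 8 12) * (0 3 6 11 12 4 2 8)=(0 12 1 6 11 5 14 10 13 9)(2 3 8 4)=[12, 6, 3, 8, 2, 14, 11, 7, 4, 0, 13, 5, 1, 9, 10]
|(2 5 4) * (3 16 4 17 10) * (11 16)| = |(2 5 17 10 3 11 16 4)| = 8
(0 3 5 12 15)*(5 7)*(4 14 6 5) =(0 3 7 4 14 6 5 12 15) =[3, 1, 2, 7, 14, 12, 5, 4, 8, 9, 10, 11, 15, 13, 6, 0]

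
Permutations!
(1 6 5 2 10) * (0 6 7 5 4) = (0 6 4)(1 7 5 2 10) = [6, 7, 10, 3, 0, 2, 4, 5, 8, 9, 1]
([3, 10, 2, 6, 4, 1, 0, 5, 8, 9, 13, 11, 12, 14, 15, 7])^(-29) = (0 3 6)(1 5 7 15 14 13 10)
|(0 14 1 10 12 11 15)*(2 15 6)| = 9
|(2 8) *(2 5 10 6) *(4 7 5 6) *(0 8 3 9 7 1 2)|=|(0 8 6)(1 2 3 9 7 5 10 4)|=24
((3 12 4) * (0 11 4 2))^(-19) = (0 2 12 3 4 11)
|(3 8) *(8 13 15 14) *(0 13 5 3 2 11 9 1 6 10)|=|(0 13 15 14 8 2 11 9 1 6 10)(3 5)|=22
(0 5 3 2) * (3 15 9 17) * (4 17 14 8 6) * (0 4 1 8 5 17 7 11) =(0 17 3 2 4 7 11)(1 8 6)(5 15 9 14) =[17, 8, 4, 2, 7, 15, 1, 11, 6, 14, 10, 0, 12, 13, 5, 9, 16, 3]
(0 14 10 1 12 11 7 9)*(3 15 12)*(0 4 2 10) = (0 14)(1 3 15 12 11 7 9 4 2 10) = [14, 3, 10, 15, 2, 5, 6, 9, 8, 4, 1, 7, 11, 13, 0, 12]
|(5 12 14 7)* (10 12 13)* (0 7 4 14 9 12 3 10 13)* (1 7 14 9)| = |(0 14 4 9 12 1 7 5)(3 10)| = 8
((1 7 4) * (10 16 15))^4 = (1 7 4)(10 16 15)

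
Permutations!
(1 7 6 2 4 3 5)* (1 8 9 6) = (1 7)(2 4 3 5 8 9 6) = [0, 7, 4, 5, 3, 8, 2, 1, 9, 6]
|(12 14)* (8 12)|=|(8 12 14)|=3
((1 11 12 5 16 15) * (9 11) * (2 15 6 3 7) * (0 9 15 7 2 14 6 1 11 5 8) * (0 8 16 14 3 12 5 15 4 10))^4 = (0 5 16)(1 9 14)(2 7 3)(4 15 6)(10 11 12)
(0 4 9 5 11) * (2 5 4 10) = [10, 1, 5, 3, 9, 11, 6, 7, 8, 4, 2, 0] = (0 10 2 5 11)(4 9)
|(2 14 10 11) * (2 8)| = 5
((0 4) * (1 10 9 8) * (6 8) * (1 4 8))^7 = (0 8 4)(1 6 9 10)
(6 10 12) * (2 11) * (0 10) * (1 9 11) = (0 10 12 6)(1 9 11 2) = [10, 9, 1, 3, 4, 5, 0, 7, 8, 11, 12, 2, 6]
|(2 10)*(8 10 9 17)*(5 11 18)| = 15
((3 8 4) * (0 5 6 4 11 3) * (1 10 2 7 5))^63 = ((0 1 10 2 7 5 6 4)(3 8 11))^63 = (11)(0 4 6 5 7 2 10 1)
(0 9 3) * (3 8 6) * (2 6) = (0 9 8 2 6 3) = [9, 1, 6, 0, 4, 5, 3, 7, 2, 8]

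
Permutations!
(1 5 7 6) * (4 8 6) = (1 5 7 4 8 6) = [0, 5, 2, 3, 8, 7, 1, 4, 6]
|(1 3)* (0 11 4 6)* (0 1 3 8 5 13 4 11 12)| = |(0 12)(1 8 5 13 4 6)| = 6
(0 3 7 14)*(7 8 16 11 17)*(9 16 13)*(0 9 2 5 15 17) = [3, 1, 5, 8, 4, 15, 6, 14, 13, 16, 10, 0, 12, 2, 9, 17, 11, 7] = (0 3 8 13 2 5 15 17 7 14 9 16 11)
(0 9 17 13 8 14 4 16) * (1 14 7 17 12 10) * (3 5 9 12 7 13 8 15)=[12, 14, 2, 5, 16, 9, 6, 17, 13, 7, 1, 11, 10, 15, 4, 3, 0, 8]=(0 12 10 1 14 4 16)(3 5 9 7 17 8 13 15)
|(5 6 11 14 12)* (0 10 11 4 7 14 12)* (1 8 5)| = |(0 10 11 12 1 8 5 6 4 7 14)| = 11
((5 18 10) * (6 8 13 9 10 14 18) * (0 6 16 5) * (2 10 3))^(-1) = ((0 6 8 13 9 3 2 10)(5 16)(14 18))^(-1) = (0 10 2 3 9 13 8 6)(5 16)(14 18)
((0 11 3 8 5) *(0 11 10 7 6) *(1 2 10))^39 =(0 10)(1 7)(2 6)(3 11 5 8)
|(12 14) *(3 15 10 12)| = 5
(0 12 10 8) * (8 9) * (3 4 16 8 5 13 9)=(0 12 10 3 4 16 8)(5 13 9)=[12, 1, 2, 4, 16, 13, 6, 7, 0, 5, 3, 11, 10, 9, 14, 15, 8]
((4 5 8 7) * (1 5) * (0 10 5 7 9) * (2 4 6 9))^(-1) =(0 9 6 7 1 4 2 8 5 10)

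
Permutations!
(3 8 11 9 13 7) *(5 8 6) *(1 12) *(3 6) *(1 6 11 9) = (1 12 6 5 8 9 13 7 11) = [0, 12, 2, 3, 4, 8, 5, 11, 9, 13, 10, 1, 6, 7]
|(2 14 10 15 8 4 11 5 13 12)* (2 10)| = |(2 14)(4 11 5 13 12 10 15 8)| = 8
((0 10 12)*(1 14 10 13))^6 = ((0 13 1 14 10 12))^6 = (14)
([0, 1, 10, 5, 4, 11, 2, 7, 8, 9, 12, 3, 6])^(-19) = (2 10 12 6)(3 11 5)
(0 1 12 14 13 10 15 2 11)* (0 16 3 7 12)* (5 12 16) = (0 1)(2 11 5 12 14 13 10 15)(3 7 16) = [1, 0, 11, 7, 4, 12, 6, 16, 8, 9, 15, 5, 14, 10, 13, 2, 3]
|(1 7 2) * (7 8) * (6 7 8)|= 4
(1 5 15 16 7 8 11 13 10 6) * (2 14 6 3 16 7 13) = [0, 5, 14, 16, 4, 15, 1, 8, 11, 9, 3, 2, 12, 10, 6, 7, 13] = (1 5 15 7 8 11 2 14 6)(3 16 13 10)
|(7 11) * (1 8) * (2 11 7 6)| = 6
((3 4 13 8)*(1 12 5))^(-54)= ((1 12 5)(3 4 13 8))^(-54)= (3 13)(4 8)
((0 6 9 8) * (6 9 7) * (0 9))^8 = ((6 7)(8 9))^8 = (9)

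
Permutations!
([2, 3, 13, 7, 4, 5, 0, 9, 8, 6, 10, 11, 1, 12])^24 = (0 7 12)(1 2 9)(3 13 6)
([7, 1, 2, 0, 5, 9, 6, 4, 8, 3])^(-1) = (0 3 9 5 4 7)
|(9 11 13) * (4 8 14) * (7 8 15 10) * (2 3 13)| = 30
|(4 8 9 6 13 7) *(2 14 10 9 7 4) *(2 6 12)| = 5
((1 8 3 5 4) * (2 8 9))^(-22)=(1 4 5 3 8 2 9)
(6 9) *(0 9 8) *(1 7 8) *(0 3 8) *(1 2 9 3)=(0 3 8 1 7)(2 9 6)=[3, 7, 9, 8, 4, 5, 2, 0, 1, 6]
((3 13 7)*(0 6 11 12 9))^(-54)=(13)(0 6 11 12 9)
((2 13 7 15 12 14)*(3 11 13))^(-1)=((2 3 11 13 7 15 12 14))^(-1)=(2 14 12 15 7 13 11 3)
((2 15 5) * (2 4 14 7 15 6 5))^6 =(2 15 7 14 4 5 6)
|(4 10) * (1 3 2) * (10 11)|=3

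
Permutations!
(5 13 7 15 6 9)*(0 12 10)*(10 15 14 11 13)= (0 12 15 6 9 5 10)(7 14 11 13)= [12, 1, 2, 3, 4, 10, 9, 14, 8, 5, 0, 13, 15, 7, 11, 6]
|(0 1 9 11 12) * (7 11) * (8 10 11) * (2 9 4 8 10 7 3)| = 24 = |(0 1 4 8 7 10 11 12)(2 9 3)|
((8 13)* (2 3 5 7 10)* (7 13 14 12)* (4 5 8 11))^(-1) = (2 10 7 12 14 8 3)(4 11 13 5)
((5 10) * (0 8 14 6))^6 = (0 14)(6 8)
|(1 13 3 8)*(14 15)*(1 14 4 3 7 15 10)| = |(1 13 7 15 4 3 8 14 10)| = 9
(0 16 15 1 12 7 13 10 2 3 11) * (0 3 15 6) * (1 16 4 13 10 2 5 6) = (0 4 13 2 15 16 1 12 7 10 5 6)(3 11) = [4, 12, 15, 11, 13, 6, 0, 10, 8, 9, 5, 3, 7, 2, 14, 16, 1]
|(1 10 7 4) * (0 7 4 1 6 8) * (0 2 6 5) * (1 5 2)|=6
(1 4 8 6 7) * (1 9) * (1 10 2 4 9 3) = [0, 9, 4, 1, 8, 5, 7, 3, 6, 10, 2] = (1 9 10 2 4 8 6 7 3)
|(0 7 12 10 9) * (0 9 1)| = |(0 7 12 10 1)| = 5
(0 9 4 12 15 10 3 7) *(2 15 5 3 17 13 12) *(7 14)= (0 9 4 2 15 10 17 13 12 5 3 14 7)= [9, 1, 15, 14, 2, 3, 6, 0, 8, 4, 17, 11, 5, 12, 7, 10, 16, 13]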